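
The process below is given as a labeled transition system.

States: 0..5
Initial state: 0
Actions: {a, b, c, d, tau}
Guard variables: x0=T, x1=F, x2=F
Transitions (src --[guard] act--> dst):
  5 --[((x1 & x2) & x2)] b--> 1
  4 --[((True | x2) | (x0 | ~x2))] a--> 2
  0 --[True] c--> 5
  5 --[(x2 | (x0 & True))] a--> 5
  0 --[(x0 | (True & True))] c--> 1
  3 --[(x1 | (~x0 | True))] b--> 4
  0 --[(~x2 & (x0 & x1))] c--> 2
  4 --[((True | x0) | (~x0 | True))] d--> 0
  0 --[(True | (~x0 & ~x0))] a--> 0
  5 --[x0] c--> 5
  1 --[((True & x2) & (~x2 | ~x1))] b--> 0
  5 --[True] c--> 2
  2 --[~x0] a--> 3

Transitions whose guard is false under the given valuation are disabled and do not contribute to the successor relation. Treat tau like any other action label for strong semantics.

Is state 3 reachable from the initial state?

Answer: UNREACHABLE

Trace:
Guard filter leaves 9 enabled edge(s).
depth 0: {0}
depth 1: {1,5}  now seen {0,1,5}
depth 2: {2}  now seen {0,1,2,5}
R = {0,1,2,5}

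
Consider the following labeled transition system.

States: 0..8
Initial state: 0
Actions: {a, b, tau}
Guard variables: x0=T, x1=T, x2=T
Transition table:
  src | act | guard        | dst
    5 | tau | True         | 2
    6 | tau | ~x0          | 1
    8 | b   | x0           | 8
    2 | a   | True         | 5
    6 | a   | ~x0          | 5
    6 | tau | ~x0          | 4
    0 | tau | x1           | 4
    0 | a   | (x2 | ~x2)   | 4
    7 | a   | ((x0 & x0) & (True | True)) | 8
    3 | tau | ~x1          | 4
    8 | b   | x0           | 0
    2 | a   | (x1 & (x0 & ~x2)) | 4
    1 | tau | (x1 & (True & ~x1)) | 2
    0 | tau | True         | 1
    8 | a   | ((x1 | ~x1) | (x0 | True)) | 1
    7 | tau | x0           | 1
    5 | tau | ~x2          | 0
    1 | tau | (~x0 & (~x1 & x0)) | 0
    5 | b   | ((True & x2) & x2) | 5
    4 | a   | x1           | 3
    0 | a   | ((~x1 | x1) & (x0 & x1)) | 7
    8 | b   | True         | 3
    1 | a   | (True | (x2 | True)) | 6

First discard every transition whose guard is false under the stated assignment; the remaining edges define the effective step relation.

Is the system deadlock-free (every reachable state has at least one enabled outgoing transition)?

Answer: DEADLOCK at state 3

Working:
Reachable = {0,1,3,4,6,7,8}
  0: a→4  a→7  tau→1  tau→4  [deg 4]
  1: a→6  [deg 1]
  3: ∅  [STUCK]
  4: a→3  [deg 1]
  6: ∅  [STUCK]
  7: a→8  tau→1  [deg 2]
  8: a→1  b→0  b→3  b→8  [deg 4]
witness 3: tau·a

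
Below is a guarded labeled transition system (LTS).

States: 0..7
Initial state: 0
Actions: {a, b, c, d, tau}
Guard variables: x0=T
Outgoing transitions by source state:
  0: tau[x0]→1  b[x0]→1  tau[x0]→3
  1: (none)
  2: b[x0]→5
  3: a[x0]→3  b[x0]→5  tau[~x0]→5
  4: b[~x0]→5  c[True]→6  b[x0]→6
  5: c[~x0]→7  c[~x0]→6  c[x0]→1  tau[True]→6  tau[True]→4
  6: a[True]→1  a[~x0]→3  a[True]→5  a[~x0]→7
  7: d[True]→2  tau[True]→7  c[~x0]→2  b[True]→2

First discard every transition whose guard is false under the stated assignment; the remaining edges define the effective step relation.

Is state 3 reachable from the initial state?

Answer: REACHABLE

Trace:
After dropping false guards: 16 live edges.
L0 = {0}
L1 = {1,3}  cumulative {0,1,3}
L2 = {5}  cumulative {0,1,3,5}
L3 = {4,6}  cumulative {0,1,3,4,5,6}
R = {0,1,3,4,5,6}
witness 3: tau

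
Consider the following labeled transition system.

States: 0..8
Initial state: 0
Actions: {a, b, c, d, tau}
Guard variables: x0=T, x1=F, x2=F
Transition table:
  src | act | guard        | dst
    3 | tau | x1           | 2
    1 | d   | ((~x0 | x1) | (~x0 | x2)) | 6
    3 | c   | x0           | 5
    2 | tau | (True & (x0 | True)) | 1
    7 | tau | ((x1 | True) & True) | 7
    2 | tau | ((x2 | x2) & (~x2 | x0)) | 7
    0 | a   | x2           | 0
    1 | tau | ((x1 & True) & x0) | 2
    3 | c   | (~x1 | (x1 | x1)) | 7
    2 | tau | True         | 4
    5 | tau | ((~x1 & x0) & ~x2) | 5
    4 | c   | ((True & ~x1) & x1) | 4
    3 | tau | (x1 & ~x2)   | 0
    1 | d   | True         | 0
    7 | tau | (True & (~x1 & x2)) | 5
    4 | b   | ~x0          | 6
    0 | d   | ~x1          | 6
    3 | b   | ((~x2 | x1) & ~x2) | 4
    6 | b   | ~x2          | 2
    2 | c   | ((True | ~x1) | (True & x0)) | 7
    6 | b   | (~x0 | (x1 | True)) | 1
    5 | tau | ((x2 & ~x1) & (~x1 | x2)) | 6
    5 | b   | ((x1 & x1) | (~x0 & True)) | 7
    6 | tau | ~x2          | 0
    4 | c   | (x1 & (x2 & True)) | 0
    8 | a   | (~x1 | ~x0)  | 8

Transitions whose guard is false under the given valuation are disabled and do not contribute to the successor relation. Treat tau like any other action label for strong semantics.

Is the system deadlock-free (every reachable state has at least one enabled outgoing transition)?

Answer: DEADLOCK at state 4

Working:
Reach set: {0,1,2,4,6,7}
  0: d→6  [1 exit(s)]
  1: d→0  [1 exit(s)]
  2: c→7  tau→1  tau→4  [3 exit(s)]
  4: ∅  [deadlock]
  6: b→1  b→2  tau→0  [3 exit(s)]
  7: tau→7  [1 exit(s)]
trace reaching 4: d·b·tau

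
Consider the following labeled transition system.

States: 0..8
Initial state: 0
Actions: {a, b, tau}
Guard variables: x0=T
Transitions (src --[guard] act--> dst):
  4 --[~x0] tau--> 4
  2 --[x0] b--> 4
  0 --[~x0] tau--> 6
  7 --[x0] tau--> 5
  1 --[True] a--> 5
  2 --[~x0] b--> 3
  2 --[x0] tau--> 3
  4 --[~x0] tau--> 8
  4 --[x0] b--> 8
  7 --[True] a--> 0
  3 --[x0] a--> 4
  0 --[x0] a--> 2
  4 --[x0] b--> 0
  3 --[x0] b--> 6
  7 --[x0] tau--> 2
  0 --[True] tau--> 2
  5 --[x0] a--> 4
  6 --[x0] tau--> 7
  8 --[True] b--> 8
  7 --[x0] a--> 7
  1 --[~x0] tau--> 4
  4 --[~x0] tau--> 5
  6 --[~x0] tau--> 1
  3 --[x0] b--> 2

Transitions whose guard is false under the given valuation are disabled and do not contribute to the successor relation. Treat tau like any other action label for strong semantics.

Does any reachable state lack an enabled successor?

Answer: DEADLOCK-FREE

Working:
Reach set: {0,2,3,4,5,6,7,8}
  0: a→2  tau→2  [2 exit(s)]
  2: b→4  tau→3  [2 exit(s)]
  3: a→4  b→2  b→6  [3 exit(s)]
  4: b→0  b→8  [2 exit(s)]
  5: a→4  [1 exit(s)]
  6: tau→7  [1 exit(s)]
  7: a→0  a→7  tau→2  tau→5  [4 exit(s)]
  8: b→8  [1 exit(s)]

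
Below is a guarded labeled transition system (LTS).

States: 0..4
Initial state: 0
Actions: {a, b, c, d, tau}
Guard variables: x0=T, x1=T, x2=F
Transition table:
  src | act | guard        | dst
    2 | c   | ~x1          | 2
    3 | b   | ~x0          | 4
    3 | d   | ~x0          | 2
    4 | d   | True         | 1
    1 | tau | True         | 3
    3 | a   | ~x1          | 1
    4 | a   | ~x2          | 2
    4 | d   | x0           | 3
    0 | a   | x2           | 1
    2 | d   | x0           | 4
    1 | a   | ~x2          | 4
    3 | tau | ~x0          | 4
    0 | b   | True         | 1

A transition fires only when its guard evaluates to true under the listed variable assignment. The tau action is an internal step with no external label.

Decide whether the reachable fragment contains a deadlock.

R = {0,1,2,3,4}
  0: b→1  [1 out]
  1: a→4  tau→3  [2 out]
  2: d→4  [1 out]
  3: ∅  [STUCK]
  4: a→2  d→1  d→3  [3 out]
Path to 3: b·tau

Answer: DEADLOCK at state 3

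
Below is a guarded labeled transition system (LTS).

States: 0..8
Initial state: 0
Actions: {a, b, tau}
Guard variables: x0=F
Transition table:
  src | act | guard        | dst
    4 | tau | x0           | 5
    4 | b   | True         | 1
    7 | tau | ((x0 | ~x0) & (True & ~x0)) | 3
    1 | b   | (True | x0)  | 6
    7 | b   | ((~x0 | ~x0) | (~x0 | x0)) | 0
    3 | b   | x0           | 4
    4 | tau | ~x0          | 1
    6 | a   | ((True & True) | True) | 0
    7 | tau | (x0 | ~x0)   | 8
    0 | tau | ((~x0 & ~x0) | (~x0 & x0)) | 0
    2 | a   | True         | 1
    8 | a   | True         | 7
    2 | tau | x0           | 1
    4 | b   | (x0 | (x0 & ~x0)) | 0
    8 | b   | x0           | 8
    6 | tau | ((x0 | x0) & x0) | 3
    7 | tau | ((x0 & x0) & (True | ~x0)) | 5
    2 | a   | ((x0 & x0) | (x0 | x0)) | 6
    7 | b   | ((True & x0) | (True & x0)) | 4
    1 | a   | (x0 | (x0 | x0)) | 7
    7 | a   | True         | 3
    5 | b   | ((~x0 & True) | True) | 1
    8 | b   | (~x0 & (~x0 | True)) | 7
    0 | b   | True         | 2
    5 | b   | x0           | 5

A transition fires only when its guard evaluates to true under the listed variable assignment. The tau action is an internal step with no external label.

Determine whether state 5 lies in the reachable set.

Guard filter leaves 14 enabled edge(s).
depth 0: {0}
depth 1: {2}  now seen {0,2}
depth 2: {1}  now seen {0,1,2}
depth 3: {6}  now seen {0,1,2,6}
Reachable = {0,1,2,6}

Answer: UNREACHABLE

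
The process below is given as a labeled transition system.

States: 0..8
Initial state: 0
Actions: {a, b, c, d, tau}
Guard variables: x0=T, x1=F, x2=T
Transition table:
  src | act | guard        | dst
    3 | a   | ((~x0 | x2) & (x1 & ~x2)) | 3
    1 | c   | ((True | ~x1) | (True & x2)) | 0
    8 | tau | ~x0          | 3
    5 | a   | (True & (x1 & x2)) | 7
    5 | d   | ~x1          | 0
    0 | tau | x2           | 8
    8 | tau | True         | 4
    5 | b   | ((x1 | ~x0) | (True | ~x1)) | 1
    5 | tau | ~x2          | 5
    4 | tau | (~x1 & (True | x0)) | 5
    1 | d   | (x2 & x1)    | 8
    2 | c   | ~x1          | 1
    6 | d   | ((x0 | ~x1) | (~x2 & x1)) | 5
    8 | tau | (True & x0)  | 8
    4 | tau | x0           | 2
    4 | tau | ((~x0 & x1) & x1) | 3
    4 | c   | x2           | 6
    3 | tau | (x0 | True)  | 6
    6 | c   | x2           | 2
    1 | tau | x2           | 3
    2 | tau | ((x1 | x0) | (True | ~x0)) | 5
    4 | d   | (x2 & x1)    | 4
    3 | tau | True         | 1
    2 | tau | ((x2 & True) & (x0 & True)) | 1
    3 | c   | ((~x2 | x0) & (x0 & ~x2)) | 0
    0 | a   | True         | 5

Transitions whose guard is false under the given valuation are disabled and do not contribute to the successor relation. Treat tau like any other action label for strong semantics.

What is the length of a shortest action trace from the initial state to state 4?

Layered search for 4:
  Layer 0: {0}
  Layer 1: {5,8}
  Layer 2: {1,4}
4 enters at depth 2; path tau·tau

Answer: 2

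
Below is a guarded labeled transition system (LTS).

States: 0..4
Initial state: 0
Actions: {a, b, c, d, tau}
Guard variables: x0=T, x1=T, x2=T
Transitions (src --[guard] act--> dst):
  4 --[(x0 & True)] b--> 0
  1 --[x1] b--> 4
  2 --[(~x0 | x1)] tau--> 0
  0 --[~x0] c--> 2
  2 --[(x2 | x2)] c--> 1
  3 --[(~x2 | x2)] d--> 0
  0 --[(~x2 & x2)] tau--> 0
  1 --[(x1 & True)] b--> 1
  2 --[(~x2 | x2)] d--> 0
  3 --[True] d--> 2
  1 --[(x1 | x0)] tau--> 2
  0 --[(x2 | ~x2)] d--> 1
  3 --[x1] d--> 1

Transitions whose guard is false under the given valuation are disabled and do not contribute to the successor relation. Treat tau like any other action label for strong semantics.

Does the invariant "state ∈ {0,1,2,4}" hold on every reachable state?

Answer: INVARIANT HOLDS

Trace:
Safe = {0,1,2,4}
Reach set: {0,1,2,4}
  0: ✓
  1: ✓
  2: ✓
  4: ✓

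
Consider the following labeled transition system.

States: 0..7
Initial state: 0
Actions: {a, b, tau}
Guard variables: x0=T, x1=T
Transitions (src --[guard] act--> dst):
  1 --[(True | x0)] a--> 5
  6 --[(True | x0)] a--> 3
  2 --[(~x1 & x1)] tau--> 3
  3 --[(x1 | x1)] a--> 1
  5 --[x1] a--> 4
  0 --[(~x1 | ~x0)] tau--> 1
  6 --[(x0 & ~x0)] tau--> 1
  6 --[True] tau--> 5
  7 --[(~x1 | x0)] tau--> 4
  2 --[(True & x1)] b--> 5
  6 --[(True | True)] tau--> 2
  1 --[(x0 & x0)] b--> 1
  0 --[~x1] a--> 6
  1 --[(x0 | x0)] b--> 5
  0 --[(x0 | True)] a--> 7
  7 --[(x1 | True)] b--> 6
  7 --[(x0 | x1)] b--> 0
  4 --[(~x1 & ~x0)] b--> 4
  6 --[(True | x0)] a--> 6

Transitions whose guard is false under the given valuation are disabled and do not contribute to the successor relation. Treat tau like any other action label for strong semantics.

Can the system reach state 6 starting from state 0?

Answer: REACHABLE

Trace:
Guard filter leaves 14 enabled edge(s).
depth 0: {0}
depth 1: {7}  now seen {0,7}
depth 2: {4,6}  now seen {0,4,6,7}
depth 3: {2,3,5}  now seen {0,2,3,4,5,6,7}
depth 4: {1}  now seen {0,1,2,3,4,5,6,7}
R = {0,1,2,3,4,5,6,7}
witness 6: a·b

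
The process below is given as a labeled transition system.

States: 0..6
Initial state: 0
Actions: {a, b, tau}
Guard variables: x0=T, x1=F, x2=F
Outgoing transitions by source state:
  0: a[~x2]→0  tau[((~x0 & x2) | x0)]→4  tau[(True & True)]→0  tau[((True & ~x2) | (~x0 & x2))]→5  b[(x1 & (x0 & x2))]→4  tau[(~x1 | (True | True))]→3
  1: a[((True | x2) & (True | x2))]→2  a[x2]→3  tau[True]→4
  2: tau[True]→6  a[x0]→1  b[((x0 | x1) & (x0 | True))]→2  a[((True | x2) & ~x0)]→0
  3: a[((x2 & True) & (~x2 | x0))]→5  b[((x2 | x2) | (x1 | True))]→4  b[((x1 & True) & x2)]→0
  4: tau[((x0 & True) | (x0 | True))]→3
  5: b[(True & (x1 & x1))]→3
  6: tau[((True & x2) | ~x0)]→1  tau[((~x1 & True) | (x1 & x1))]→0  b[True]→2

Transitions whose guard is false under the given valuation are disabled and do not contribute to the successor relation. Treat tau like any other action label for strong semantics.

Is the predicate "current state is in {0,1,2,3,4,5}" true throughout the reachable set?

Inv-set: {0,1,2,3,4,5}
R = {0,3,4,5}
  0: ✓
  3: ✓
  4: ✓
  5: ✓

Answer: INVARIANT HOLDS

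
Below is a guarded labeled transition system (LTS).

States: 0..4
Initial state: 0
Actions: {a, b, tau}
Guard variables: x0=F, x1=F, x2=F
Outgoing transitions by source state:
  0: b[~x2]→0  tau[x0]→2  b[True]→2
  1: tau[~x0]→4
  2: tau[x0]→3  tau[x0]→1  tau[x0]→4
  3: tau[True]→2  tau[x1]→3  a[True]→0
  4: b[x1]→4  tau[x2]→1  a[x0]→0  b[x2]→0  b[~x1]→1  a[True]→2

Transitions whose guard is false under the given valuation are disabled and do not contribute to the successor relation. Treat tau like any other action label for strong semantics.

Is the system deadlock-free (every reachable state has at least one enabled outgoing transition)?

Reachable = {0,2}
  0: b→0  b→2  [2 exit(s)]
  2: ∅  [STUCK]
witness 2: b

Answer: DEADLOCK at state 2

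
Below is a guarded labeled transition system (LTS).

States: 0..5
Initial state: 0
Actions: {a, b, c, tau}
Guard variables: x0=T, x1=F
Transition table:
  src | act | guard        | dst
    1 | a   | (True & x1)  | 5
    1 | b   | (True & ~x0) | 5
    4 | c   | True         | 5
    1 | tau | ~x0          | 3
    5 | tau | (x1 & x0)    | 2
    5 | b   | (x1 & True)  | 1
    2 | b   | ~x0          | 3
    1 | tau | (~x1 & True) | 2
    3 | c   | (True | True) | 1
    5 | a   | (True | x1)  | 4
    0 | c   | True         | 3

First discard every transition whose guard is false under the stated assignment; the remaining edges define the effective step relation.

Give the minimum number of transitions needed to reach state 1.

Breadth-first toward 1:
  L0 = {0}
  L1 = {3}
  L2 = {1}
depth(1)=2, e.g. c·c

Answer: 2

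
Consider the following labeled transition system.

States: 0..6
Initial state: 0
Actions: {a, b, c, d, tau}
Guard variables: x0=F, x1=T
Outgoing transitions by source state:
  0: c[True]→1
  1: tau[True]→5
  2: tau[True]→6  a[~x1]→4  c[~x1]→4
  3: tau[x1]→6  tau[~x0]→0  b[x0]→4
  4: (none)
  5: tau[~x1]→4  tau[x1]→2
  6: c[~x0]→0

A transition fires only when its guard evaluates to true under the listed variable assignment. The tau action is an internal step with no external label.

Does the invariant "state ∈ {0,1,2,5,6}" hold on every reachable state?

Answer: INVARIANT HOLDS

Trace:
Allowed set {0,1,2,5,6}
Reach set: {0,1,2,5,6}
  0: ok
  1: ok
  2: ok
  5: ok
  6: ok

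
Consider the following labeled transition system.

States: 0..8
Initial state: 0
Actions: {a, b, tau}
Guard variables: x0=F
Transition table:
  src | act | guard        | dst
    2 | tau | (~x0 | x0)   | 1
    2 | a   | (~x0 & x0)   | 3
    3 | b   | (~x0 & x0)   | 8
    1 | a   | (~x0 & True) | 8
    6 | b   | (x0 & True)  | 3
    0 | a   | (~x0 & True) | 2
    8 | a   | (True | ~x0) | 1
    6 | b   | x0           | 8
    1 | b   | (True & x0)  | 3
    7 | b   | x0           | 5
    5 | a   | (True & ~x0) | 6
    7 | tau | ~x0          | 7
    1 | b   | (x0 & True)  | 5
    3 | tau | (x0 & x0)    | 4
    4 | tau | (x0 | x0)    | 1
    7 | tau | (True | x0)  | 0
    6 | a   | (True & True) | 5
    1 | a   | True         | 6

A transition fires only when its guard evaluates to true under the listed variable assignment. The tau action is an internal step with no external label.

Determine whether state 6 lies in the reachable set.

9 transition(s) survive guard evaluation.
depth 0: {0}
depth 1: {2}  cumulative {0,2}
depth 2: {1}  cumulative {0,1,2}
depth 3: {6,8}  cumulative {0,1,2,6,8}
depth 4: {5}  cumulative {0,1,2,5,6,8}
R = {0,1,2,5,6,8}
Path to 6: a·tau·a

Answer: REACHABLE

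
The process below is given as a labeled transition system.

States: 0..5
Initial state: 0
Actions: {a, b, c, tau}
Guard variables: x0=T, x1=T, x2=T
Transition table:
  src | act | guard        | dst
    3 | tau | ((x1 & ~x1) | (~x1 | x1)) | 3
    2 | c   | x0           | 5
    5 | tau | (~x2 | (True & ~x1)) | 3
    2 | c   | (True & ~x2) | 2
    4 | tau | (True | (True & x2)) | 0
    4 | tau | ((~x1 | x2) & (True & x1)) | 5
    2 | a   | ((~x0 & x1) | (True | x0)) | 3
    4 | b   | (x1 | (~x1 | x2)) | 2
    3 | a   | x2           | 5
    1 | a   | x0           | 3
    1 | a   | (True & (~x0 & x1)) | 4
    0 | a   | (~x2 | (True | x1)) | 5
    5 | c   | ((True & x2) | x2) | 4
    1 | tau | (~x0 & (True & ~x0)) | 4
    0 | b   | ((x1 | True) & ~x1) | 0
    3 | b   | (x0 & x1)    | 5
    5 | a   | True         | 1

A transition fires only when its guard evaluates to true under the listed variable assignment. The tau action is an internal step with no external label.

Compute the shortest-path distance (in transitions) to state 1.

Answer: 2

Trace:
BFS to 1:
  depth 0: {0}
  depth 1: {5}
  depth 2: {1,4}
depth(1)=2, e.g. a·a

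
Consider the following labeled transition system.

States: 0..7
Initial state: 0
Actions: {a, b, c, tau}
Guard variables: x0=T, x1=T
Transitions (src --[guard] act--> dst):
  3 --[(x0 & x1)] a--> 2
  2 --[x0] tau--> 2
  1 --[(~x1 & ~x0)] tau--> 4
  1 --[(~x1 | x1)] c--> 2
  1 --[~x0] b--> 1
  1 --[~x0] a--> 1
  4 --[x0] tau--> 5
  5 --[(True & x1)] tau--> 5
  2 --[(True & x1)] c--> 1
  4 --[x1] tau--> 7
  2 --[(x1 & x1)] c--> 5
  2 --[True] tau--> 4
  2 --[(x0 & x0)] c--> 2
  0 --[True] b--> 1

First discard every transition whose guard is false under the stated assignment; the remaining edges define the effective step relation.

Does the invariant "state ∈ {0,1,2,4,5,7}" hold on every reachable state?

Inv-set: {0,1,2,4,5,7}
Reach set: {0,1,2,4,5,7}
  0: ✓
  1: ✓
  2: ✓
  4: ✓
  5: ✓
  7: ✓

Answer: INVARIANT HOLDS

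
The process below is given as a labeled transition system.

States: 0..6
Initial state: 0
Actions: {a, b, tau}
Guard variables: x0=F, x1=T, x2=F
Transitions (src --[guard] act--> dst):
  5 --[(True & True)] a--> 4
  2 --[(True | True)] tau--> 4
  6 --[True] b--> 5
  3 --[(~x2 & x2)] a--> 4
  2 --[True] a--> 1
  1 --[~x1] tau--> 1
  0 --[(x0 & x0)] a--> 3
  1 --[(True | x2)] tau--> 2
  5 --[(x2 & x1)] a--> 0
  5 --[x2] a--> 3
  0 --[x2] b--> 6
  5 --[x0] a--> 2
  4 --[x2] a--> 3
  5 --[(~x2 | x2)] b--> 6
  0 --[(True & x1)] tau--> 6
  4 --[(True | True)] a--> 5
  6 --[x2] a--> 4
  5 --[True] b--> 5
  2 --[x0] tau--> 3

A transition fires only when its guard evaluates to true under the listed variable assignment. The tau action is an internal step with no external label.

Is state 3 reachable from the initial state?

Guard filter leaves 9 enabled edge(s).
depth 0: {0}
depth 1: {6}  now seen {0,6}
depth 2: {5}  now seen {0,5,6}
depth 3: {4}  now seen {0,4,5,6}
Reachable = {0,4,5,6}

Answer: UNREACHABLE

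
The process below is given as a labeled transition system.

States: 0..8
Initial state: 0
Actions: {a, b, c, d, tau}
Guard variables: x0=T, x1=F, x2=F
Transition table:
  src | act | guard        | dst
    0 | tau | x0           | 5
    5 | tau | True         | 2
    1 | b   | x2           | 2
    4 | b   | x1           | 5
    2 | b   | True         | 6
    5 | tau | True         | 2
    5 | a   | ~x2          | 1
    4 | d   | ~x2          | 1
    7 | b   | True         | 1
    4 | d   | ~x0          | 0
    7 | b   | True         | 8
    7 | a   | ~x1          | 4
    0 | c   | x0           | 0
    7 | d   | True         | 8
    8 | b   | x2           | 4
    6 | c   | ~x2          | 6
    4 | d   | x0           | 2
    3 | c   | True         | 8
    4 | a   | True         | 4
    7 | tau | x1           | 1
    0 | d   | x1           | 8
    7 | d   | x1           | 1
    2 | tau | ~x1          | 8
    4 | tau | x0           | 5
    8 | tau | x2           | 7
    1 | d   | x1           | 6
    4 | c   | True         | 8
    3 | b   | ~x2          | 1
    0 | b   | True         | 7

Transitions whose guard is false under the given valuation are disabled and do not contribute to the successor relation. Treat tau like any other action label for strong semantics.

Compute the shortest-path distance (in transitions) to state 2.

Answer: 2

Working:
BFS to 2:
  L0 = {0}
  L1 = {5,7}
  L2 = {1,2,4,8}
2 enters at depth 2; path tau·tau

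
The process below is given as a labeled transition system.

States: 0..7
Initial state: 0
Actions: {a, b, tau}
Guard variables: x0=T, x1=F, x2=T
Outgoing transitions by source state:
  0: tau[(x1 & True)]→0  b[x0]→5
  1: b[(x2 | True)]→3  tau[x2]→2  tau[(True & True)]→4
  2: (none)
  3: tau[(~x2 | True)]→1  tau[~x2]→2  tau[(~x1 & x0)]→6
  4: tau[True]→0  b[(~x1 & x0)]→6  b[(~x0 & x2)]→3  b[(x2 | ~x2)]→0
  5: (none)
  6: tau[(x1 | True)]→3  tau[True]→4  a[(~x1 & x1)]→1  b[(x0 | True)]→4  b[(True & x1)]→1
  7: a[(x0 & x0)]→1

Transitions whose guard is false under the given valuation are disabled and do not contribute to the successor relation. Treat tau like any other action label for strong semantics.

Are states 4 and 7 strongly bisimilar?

Answer: NOT BISIMILAR

Analysis:
Bisimulation quotient by refinement:
  round 0: {{0,1,2,3,4,5,6,7}}
  round 1: {{0},{1,4,6},{2,5},{3},{7}}
  round 2: {{0},{1},{2,5},{3},{4},{6},{7}}
7 equivalence class(es) (converged in 3)
4∈{4}, 7∈{7}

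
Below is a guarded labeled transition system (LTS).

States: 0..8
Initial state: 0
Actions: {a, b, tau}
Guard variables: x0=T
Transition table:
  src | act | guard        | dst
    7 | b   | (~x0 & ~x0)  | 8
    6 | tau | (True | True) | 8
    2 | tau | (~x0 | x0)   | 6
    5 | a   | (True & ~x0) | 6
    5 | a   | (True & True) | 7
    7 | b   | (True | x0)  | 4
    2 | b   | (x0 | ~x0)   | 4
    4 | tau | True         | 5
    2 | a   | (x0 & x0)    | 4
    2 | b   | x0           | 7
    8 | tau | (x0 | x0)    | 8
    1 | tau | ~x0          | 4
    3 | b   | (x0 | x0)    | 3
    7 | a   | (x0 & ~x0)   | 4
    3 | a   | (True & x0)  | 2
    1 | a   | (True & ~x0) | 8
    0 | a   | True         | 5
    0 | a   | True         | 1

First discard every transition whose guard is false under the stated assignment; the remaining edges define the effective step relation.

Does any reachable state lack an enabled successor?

R = {0,1,4,5,7}
  0: a→1  a→5  [2 exit(s)]
  1: ∅  [STUCK]
  4: tau→5  [1 exit(s)]
  5: a→7  [1 exit(s)]
  7: b→4  [1 exit(s)]
trace reaching 1: a

Answer: DEADLOCK at state 1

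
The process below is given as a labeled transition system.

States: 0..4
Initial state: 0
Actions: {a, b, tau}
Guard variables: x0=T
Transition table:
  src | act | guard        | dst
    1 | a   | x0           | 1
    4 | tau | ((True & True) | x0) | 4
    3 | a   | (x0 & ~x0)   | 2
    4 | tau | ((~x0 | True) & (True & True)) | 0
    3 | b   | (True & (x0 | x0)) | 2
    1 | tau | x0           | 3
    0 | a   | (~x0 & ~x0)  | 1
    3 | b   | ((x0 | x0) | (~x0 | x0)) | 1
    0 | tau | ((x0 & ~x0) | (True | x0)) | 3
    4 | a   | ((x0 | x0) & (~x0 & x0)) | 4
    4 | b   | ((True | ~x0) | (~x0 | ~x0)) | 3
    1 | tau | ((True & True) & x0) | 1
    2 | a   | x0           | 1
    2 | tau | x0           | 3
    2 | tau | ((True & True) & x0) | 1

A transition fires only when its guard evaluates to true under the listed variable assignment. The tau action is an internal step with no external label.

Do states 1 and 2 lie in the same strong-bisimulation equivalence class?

Answer: BISIMILAR

Working:
Compute ~ classes (split until stable):
  P[0] = {{0,1,2,3,4}}
  P[1] = {{0},{1,2},{3},{4}}
Fixed point at round 2; 4 class(es).
1∈{1,2}, 2∈{1,2}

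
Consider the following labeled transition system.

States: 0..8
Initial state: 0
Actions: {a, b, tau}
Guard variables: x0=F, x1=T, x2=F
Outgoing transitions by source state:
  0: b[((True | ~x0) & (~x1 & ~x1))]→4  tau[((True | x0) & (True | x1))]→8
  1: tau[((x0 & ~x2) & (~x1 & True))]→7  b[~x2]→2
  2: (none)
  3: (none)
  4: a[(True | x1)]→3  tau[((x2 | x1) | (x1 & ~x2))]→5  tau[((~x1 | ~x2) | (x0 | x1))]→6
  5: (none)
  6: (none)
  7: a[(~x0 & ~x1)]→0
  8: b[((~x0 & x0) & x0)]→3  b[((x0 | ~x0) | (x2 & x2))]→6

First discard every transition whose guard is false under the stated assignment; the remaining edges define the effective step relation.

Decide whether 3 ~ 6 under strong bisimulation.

Bisimulation quotient by refinement:
  π0 = {{0,1,2,3,4,5,6,7,8}}
  π1 = {{0},{1,8},{2,3,5,6,7},{4}}
Fixed point at round 2; 4 class(es).
class of 3: {2,3,5,6,7}; class of 6: {2,3,5,6,7}

Answer: BISIMILAR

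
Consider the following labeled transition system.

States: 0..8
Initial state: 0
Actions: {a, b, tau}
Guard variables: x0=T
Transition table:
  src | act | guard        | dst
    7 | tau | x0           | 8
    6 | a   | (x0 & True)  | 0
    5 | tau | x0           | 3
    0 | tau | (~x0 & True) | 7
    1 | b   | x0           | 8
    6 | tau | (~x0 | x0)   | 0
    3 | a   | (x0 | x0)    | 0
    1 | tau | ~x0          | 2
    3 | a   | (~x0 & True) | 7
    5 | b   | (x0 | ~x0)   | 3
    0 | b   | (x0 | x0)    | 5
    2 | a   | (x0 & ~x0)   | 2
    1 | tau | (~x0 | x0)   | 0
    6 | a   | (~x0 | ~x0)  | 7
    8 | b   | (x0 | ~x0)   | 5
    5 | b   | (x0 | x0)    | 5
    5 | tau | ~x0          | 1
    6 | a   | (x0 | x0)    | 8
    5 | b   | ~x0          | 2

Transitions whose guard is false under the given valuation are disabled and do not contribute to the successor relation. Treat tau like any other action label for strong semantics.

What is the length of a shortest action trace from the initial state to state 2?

Answer: UNREACHABLE

Trace:
Layered search for 2:
  Layer 0: {0}
  Layer 1: {5}
  Layer 2: {3}
2 never appears.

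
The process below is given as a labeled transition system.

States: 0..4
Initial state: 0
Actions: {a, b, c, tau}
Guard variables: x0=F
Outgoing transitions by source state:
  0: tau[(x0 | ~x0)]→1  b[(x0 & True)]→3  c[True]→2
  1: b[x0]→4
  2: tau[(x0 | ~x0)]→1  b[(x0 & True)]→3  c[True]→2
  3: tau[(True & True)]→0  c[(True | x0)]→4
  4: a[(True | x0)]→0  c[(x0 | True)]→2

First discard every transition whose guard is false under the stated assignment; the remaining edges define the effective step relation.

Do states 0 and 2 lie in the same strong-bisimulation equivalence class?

Compute ~ classes (split until stable):
  π0 = {{0,1,2,3,4}}
  π1 = {{0,2,3},{1},{4}}
  π2 = {{0,2},{1},{3},{4}}
4 equivalence class(es) (converged in 3)
0∈{0,2}, 2∈{0,2}

Answer: BISIMILAR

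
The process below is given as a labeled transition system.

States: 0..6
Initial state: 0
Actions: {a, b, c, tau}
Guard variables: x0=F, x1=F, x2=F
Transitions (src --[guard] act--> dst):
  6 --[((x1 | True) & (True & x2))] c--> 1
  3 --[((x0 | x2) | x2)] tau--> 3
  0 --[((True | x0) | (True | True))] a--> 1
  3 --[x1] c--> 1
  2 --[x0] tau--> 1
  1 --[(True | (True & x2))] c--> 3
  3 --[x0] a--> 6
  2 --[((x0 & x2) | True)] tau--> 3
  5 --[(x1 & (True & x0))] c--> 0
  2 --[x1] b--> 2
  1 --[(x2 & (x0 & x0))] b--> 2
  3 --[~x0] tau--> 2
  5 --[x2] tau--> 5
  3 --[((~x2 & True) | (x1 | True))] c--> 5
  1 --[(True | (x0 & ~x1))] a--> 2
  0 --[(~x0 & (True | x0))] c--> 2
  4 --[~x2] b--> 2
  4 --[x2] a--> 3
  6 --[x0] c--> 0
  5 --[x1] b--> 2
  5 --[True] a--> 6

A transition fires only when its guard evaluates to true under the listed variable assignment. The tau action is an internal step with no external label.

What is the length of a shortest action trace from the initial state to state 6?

Answer: 4

Trace:
Breadth-first toward 6:
  depth 0: {0}
  depth 1: {1,2}
  depth 2: {3}
  depth 3: {5}
  depth 4: {6}
depth(6)=4, e.g. a·c·c·a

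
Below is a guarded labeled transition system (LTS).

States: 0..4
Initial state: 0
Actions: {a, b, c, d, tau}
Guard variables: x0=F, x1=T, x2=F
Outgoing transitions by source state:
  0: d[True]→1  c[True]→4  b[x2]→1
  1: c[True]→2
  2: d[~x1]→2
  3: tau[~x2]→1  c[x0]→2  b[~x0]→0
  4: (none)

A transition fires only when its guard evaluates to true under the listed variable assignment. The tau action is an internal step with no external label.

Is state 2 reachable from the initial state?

After dropping false guards: 5 live edges.
depth 0: {0}
depth 1: {1,4}  total {0,1,4}
depth 2: {2}  total {0,1,2,4}
R = {0,1,2,4}
trace reaching 2: d·c

Answer: REACHABLE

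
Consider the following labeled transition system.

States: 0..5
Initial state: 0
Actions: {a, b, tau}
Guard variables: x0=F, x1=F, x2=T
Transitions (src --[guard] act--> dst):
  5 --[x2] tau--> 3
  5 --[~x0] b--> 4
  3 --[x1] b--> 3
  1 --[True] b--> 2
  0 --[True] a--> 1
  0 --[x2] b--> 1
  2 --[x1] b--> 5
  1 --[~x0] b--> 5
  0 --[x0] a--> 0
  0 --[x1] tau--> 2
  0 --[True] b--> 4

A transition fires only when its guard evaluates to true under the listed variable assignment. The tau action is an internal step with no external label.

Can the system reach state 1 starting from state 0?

Answer: REACHABLE

Analysis:
7 transition(s) survive guard evaluation.
depth 0: {0}
depth 1: {1,4}  total {0,1,4}
depth 2: {2,5}  total {0,1,2,4,5}
depth 3: {3}  total {0,1,2,3,4,5}
R = {0,1,2,3,4,5}
Path to 1: a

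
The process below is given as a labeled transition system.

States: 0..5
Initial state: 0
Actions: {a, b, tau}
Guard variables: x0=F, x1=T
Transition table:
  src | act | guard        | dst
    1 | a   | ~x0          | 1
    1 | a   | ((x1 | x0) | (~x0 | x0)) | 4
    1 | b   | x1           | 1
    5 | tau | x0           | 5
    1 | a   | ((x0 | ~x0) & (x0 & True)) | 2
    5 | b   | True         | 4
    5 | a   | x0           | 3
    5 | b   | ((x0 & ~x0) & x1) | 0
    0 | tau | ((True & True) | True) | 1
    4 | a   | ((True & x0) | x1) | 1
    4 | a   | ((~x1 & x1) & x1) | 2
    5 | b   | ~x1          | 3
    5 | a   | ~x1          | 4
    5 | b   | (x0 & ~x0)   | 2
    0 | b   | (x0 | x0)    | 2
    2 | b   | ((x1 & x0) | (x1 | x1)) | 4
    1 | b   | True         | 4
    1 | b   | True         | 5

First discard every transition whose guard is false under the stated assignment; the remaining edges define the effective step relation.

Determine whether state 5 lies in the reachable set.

Guard filter leaves 9 enabled edge(s).
depth 0: {0}
depth 1: {1}  total {0,1}
depth 2: {4,5}  total {0,1,4,5}
Reach set: {0,1,4,5}
Path to 5: tau·b

Answer: REACHABLE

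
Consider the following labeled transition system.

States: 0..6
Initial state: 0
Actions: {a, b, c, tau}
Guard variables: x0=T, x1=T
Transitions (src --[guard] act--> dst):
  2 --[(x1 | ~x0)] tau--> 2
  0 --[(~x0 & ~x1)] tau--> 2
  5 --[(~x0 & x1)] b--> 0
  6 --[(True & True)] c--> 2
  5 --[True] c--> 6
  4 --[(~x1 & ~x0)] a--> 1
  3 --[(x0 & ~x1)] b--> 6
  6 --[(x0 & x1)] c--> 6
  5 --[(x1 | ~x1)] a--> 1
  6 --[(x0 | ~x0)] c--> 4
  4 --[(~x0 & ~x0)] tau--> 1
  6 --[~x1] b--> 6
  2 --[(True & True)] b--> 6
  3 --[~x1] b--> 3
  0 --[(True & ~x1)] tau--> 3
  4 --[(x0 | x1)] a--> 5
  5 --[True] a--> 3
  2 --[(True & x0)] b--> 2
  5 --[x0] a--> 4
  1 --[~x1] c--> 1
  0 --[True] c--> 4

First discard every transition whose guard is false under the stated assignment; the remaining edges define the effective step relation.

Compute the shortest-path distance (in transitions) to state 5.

Answer: 2

Trace:
BFS to 5:
  L0 = {0}
  L1 = {4}
  L2 = {5}
5 enters at depth 2; path c·a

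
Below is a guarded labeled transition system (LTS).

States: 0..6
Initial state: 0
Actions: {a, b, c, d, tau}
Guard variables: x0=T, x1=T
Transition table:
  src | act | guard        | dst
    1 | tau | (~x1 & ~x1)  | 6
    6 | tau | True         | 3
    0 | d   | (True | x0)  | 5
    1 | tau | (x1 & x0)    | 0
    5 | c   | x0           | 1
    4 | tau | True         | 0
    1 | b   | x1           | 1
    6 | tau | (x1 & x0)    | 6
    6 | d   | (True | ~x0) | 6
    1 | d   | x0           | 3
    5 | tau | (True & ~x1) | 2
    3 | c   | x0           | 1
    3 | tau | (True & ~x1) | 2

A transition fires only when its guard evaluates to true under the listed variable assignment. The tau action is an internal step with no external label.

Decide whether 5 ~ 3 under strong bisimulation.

Refine partition for ~:
  P[0] = {{0,1,2,3,4,5,6}}
  P[1] = {{0},{1},{2},{3,5},{4},{6}}
6 equivalence class(es) (converged in 2)
[5]={3,5}  [3]={3,5}

Answer: BISIMILAR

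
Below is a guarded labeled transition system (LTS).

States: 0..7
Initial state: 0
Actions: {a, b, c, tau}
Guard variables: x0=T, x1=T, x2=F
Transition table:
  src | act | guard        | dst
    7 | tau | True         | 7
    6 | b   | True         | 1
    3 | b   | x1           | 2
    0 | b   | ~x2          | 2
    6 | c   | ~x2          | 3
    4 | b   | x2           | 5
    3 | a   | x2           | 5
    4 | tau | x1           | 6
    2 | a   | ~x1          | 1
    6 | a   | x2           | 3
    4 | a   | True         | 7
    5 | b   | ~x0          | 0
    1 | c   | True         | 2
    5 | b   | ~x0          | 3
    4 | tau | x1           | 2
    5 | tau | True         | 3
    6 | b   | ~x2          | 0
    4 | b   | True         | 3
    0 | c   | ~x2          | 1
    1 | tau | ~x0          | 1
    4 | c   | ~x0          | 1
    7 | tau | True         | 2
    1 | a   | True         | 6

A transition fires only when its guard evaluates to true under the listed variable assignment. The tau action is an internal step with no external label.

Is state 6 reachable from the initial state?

Answer: REACHABLE

Working:
15 transition(s) survive guard evaluation.
Layer 0: {0}
Layer 1: {1,2}  now seen {0,1,2}
Layer 2: {6}  now seen {0,1,2,6}
Layer 3: {3}  now seen {0,1,2,3,6}
R = {0,1,2,3,6}
witness 6: c·a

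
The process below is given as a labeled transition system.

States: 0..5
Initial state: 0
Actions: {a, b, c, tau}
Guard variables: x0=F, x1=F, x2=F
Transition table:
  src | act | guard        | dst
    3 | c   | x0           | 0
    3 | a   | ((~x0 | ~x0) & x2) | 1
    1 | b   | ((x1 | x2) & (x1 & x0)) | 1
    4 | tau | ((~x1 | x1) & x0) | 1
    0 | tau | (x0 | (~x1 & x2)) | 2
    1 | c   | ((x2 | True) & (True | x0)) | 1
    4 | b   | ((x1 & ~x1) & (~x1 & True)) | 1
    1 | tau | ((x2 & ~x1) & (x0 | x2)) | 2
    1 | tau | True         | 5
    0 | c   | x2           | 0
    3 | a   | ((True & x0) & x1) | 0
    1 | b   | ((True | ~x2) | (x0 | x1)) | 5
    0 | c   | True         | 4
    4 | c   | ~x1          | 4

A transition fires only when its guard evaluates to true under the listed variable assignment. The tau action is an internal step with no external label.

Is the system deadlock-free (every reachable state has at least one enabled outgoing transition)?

Reach set: {0,4}
  0: c→4  [1 exit(s)]
  4: c→4  [1 exit(s)]

Answer: DEADLOCK-FREE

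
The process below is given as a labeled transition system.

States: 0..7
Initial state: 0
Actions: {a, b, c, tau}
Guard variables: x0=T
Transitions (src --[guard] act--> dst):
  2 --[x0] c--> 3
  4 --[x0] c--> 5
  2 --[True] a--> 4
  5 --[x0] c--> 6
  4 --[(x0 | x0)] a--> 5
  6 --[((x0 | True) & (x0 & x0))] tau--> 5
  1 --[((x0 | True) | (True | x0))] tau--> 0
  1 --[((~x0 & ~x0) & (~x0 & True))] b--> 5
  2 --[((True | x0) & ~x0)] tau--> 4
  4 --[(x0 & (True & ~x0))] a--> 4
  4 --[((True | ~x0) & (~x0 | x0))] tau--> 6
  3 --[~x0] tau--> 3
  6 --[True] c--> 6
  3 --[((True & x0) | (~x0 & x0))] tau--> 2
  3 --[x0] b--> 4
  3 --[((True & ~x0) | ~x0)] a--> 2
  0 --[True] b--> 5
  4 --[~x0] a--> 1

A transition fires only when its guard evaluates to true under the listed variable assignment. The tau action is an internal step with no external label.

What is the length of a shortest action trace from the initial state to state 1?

BFS to 1:
  L0 = {0}
  L1 = {5}
  L2 = {6}
1 never appears.

Answer: UNREACHABLE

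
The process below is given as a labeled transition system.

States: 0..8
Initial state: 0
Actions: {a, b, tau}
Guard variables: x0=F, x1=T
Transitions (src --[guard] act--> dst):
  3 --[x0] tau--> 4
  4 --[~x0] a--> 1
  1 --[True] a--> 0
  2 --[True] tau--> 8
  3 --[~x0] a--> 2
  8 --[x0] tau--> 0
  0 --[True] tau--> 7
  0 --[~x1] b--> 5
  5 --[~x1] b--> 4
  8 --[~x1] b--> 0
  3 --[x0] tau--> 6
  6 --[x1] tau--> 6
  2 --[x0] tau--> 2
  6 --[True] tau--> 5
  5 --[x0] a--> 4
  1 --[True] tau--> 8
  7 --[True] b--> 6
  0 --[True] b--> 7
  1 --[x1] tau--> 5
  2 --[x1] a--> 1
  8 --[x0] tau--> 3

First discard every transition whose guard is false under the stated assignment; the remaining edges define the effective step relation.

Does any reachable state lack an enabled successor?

Answer: DEADLOCK at state 5

Trace:
R = {0,5,6,7}
  0: b→7  tau→7  [2 exit(s)]
  5: ∅  [deadlock]
  6: tau→5  tau→6  [2 exit(s)]
  7: b→6  [1 exit(s)]
witness 5: tau·b·tau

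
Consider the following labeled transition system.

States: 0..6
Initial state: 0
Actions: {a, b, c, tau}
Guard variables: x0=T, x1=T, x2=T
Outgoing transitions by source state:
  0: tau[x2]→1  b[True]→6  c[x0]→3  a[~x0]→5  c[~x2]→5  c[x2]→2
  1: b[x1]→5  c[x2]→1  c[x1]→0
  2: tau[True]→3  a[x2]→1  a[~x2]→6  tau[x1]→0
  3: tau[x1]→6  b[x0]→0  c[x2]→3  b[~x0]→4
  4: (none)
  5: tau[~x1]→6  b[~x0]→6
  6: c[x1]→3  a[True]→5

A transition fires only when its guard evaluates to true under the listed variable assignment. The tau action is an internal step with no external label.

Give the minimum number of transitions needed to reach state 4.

Layered search for 4:
  depth 0: {0}
  depth 1: {1,2,3,6}
  depth 2: {5}
4 never appears.

Answer: UNREACHABLE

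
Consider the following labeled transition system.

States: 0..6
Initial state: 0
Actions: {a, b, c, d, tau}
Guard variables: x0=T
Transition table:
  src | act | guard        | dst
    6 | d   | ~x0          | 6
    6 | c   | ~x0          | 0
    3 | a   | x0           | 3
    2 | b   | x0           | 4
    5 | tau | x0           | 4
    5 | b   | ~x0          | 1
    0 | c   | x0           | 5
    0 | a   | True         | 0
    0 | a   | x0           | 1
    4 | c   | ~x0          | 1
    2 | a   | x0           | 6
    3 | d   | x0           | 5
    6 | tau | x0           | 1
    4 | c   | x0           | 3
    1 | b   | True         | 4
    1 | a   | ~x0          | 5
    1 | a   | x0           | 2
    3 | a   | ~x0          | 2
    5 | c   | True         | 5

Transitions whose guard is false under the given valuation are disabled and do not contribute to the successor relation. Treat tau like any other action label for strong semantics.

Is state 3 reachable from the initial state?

After dropping false guards: 13 live edges.
depth 0: {0}
depth 1: {1,5}  now seen {0,1,5}
depth 2: {2,4}  now seen {0,1,2,4,5}
depth 3: {3,6}  now seen {0,1,2,3,4,5,6}
Reachable = {0,1,2,3,4,5,6}
Path to 3: c·tau·c

Answer: REACHABLE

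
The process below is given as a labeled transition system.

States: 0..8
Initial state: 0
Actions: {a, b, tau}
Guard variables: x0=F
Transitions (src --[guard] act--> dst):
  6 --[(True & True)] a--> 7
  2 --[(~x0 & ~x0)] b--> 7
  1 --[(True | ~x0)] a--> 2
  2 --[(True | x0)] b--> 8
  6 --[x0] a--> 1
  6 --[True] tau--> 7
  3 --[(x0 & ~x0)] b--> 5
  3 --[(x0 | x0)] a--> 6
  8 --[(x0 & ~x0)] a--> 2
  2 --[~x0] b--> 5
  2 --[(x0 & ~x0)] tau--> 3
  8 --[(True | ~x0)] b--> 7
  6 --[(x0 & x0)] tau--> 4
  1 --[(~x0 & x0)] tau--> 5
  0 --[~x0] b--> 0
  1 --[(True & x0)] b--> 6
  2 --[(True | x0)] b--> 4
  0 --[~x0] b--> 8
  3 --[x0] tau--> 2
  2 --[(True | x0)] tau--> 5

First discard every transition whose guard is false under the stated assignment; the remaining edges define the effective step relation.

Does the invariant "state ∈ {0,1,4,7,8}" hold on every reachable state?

Answer: INVARIANT HOLDS

Trace:
Inv-set: {0,1,4,7,8}
Reach set: {0,7,8}
  0: ✓
  7: ✓
  8: ✓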